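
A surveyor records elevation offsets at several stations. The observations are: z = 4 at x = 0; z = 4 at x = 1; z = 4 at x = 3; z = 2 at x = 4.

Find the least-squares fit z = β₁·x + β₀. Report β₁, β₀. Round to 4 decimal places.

β₁ = -0.4000, β₀ = 4.3000

With design matrix M, MᵀM = [[26, 8]; [8, 4]] and Mᵀz = [24, 14]ᵀ.
Determinant 26·4 − 8² = 40.
β₁ = (24·4 − 8·14)/40 = -2/5; β₀ = (26·14 − 8·24)/40 = 43/10.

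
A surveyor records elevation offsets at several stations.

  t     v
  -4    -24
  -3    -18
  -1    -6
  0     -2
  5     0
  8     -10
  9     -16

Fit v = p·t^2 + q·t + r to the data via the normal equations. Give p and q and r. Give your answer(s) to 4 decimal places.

The normal equations are: 11620·p + 1274·q + 196·r = -2488;  1274·p + 196·q + 14·r = -68;  196·p + 14·q + 7·r = -76.
(Σt^2·t^2 = 11620, Σt^2·t = 1274, Σt^2 = 196, Σt·t = 196, Σt = 14, Σ1 = 7, Σt^2·v = -2488, Σt·v = -68, Σv = -76.)
Solving the 3×3 system (Gaussian elimination) gives p = -534/1001, q = 472/143, r = -2524/1001.

p = -0.5335, q = 3.3007, r = -2.5215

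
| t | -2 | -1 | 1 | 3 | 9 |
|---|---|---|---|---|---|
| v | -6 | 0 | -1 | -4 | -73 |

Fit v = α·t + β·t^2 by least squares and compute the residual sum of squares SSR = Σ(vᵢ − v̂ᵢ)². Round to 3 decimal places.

SSR = 9.345

The normal equations are: 96·α + 748·β = -658;  748·α + 6660·β = -5974.
(Σt·t = 96, Σt·t^2 = 748, Σt^2·t^2 = 6660, Σt·v = -658, Σt^2·v = -5974.)
Δ = 96·6660 − 748² = 79856.
α = ((-658)·6660 − 748·(-5974))/79856 = 5392/4991; β = (96·(-5974) − 748·(-658))/79856 = -10165/9982.
Residuals: 1168/4991, 20949/9982, -10601/9982, 835/434, -2377/9982; SSR = 46643/4991.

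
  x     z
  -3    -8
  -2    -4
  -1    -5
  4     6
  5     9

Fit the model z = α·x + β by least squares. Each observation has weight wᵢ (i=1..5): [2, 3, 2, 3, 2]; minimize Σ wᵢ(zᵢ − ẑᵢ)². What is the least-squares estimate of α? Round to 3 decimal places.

α = 1.968

The normal system AᵀWA·[α, β]ᵀ = AᵀWz is [[130, 8]; [8, 12]]·[α, β]ᵀ = [244, -2]ᵀ.
det = 130·12 − 8² = 1496.
α = (244·12 − 8·(-2))/1496 = 368/187; β = (130·(-2) − 8·244)/1496 = -553/374.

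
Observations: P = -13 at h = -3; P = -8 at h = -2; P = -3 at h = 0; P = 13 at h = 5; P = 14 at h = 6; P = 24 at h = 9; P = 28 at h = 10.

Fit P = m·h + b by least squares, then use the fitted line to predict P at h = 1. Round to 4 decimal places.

Compute the Gram sums: Σh·h = 255, Σh = 25, Σ1 = 7.
And Σh·P = 700, ΣP = 55.
Normal equations: [[255, 25]; [25, 7]]·[m, b]ᵀ = [700, 55]ᵀ.
Δ = 255·7 − 25² = 1160.
m = (700·7 − 25·55)/1160 = 705/232; b = (255·55 − 25·700)/1160 = -695/232.
At h = 1: P̂ = (705/232)·(1) + (-695/232)·(1) = 5/116.

P̂ = 0.0431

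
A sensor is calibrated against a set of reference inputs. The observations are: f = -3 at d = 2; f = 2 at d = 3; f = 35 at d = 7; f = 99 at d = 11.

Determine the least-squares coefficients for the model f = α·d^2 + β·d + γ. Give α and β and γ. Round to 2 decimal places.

α = 0.93, β = -0.80, γ = -4.64

Setting ∂/∂α … = 0 gives: 17139·α + 1709·β + 183·γ = 13700;  1709·α + 183·β + 23·γ = 1334;  183·α + 23·β + 4·γ = 133.
Solving the 3×3 system (Gaussian elimination) gives α = 12619/13592, β = -10843/13592, γ = -31519/6796.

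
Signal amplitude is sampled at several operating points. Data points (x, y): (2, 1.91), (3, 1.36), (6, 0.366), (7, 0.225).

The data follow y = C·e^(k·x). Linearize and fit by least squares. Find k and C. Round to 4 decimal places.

k = -0.4303, C = 4.7161

Linearized form: ln y = k·x + ln C. From the 4 transformed points,
XᵀX = [[98.0000, 18.0000]; [18.0000, 4]], rhs = [-14.2557, -1.5422]ᵀ  (here Σx = 18.0000, Σ(x)² = 98.0000, Σln y = -1.5422, Σx·ln y = -14.2557).
Slope k = (n·Σx·ln y − Σx·Σln y)/(n·Σ(x)² − (Σx)²) = (4·-14.2557 − 18.0000·-1.5422)/68.0000 = -0.43034; ln C = (Σln y − k·Σx)/n = 1.55099, so C = exp(1.55099) = 4.71613.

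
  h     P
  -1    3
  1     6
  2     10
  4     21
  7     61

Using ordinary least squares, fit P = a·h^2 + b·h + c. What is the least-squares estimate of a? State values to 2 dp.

a = 1.08

Sums needed: Σh^2·h^2 = 2675, Σh^2·h = 415, Σh^2 = 71, Σh·h = 71, Σh = 13, Σ1 = 5.
And Σh^2·P = 3374, Σh·P = 534, ΣP = 101.
So MᵀM·[a, b, c]ᵀ = MᵀP: [[2675, 415, 71]; [415, 71, 13]; [71, 13, 5]]·[a, b, c]ᵀ = [3374, 534, 101]ᵀ.
Row-reducing yields a = 2675/2478, b = 1511/2478, c = 23/7.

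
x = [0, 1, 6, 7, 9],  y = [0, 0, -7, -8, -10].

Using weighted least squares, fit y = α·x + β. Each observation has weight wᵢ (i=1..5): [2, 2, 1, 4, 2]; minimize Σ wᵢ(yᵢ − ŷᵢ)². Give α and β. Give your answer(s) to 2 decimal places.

The normal equations are: 396·α + 54·β = -446;  54·α + 11·β = -59.
(Σwᵢ·x·x = 396, Σwᵢ·x = 54, Σwᵢ·1 = 11, Σwᵢ·x·y = -446, Σwᵢ·y = -59.)
Δ = 396·11 − 54² = 1440.
α = ((-446)·11 − 54·(-59))/1440 = -43/36; β = (396·(-59) − 54·(-446))/1440 = 1/2.

α = -1.19, β = 0.50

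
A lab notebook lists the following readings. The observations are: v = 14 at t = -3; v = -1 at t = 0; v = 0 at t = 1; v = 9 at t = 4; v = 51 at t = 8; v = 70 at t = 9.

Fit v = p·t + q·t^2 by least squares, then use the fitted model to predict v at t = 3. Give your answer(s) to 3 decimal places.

v̂ = 4.136

The normal equations are: 171·p + 1279·q = 1032;  1279·p + 10995·q = 9204.
Δ = 171·10995 − 1279² = 244304.
p = (1032·10995 − 1279·9204)/244304 = -106269/61076; q = (171·9204 − 1279·1032)/244304 = 63489/61076.
At t = 3: v̂ = (-106269/61076)·(3) + (63489/61076)·(9) = 126297/30538.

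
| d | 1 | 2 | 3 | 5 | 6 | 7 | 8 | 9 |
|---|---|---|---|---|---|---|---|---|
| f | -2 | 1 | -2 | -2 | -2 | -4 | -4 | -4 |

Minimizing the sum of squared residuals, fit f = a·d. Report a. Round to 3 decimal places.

Entries of XᵀX: Σd·d = 269.
Right-hand side: Σd·f = -124.
Normal equations: [[269]]·[a]ᵀ = [-124]ᵀ.
Hence a = -124 / 269 ≈ -0.460967.

a = -0.461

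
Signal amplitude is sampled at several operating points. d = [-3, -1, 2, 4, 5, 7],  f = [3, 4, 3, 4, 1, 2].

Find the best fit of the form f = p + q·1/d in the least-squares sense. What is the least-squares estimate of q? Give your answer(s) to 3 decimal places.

q = -0.904

Compute the Gram sums: Σ1 = 6, Σ1/d = -101/420, Σ1/d·1/d = 261781/176400.
For Xᵀf: Σf = 17, Σ1/d·f = -141/70.
Normal equations: [[6, -101/420]; [-101/420, 261781/176400]]·[p, q]ᵀ = [17, -141/70]ᵀ.
Δ = 6·(261781/176400) − (-101/420)² = 312097/35280.
p = (17·(261781/176400) − (-101/420)·(-141/70))/(312097/35280) = 4364831/1560485; q = (6·(-141/70) − (-101/420)·17)/(312097/35280) = -282156/312097.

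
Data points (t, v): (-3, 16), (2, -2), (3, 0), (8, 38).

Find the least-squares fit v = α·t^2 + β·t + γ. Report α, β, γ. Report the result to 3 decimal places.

α = 0.933, β = -2.667, γ = -0.400

With design matrix X, XᵀX = [[4274, 520, 86]; [520, 86, 10]; [86, 10, 4]] and Xᵀv = [2568, 252, 52]ᵀ.
Row-reducing yields α = 14/15, β = -8/3, γ = -2/5.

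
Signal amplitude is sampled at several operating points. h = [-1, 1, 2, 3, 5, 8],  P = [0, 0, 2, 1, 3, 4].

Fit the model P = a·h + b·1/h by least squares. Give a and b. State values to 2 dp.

a = 0.54, b = -0.33

Setting ∂/∂a … = 0 gives: 104·a + 6·b = 54;  6·a + (34801/14400)·b = 73/30.
(Σh·h = 104, Σh·1/h = 6, Σ1/h·1/h = 34801/14400, Σh·P = 54, Σ1/h·P = 73/30.)
Eliminating b: (34801/14400)·(row 1) − 6·(row 2) gives (387613/1800)·a = (34801/14400)·54 − 6·(73/30) = 92723/800, so a = 834507/1550452.
Then b = ((73/30) − 6·(834507/1550452))/(34801/14400) = -127680/387613.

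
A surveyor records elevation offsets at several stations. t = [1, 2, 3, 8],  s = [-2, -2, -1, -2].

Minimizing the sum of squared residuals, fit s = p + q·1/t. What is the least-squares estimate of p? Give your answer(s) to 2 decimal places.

p = -1.57

Entries of MᵀM: Σ1 = 4, Σ1/t = 47/24, Σ1/t·1/t = 793/576.
For Mᵀs: Σs = -7, Σ1/t·s = -43/12.
MᵀM·[p, q]ᵀ = Mᵀs becomes [[4, 47/24]; [47/24, 793/576]]·[p, q]ᵀ = [-7, -43/12]ᵀ.
Δ = 4·(793/576) − (47/24)² = 107/64.
p = ((-7)·(793/576) − (47/24)·(-43/12))/(107/64) = -503/321; q = (4·(-43/12) − (47/24)·(-7))/(107/64) = -40/107.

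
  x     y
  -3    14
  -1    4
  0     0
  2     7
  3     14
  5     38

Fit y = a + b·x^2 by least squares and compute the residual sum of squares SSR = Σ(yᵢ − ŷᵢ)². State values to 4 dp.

SSR = 3.4905

Normal-equation sums: Σ1 = 6, Σx^2 = 48, Σx^2·x^2 = 804.
And Σy = 77, Σx^2·y = 1234.
AᵀA·[a, b]ᵀ = Aᵀy becomes [[6, 48]; [48, 804]]·[a, b]ᵀ = [77, 1234]ᵀ.
Eliminating b: 804·(row 1) − 48·(row 2) gives 2520·a = 804·77 − 48·1234 = 2676, so a = 223/210.
Then b = (1234 − 48·(223/210))/804 = 103/70.
Residuals: -32/105, 22/15, -223/210, 11/210, -32/105, 16/105; SSR = 733/210.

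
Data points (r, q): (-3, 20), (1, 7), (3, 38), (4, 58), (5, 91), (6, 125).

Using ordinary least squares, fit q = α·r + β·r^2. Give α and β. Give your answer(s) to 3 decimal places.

α = 2.728, β = 3.045

From the data, Σr·r = 96, Σr·r^2 = 406, Σr^2·r^2 = 2340.
Moment sums: Σr·q = 1498, Σr^2·q = 8232.
Normal equations: [[96, 406]; [406, 2340]]·[α, β]ᵀ = [1498, 8232]ᵀ.
Eliminating β: 2340·(row 1) − 406·(row 2) gives 59804·α = 2340·1498 − 406·8232 = 163128, so α = 40782/14951.
Then β = (8232 − 406·(40782/14951))/2340 = 45521/14951.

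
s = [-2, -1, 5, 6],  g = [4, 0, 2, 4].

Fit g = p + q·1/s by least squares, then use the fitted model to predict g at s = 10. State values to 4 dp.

Entries of XᵀX: Σ1 = 4, Σ1/s = -17/15, Σ1/s·1/s = 593/450.
And Σg = 10, Σ1/s·g = -14/15.
Normal equations: [[4, -17/15]; [-17/15, 593/450]]·[p, q]ᵀ = [10, -14/15]ᵀ.
det = 4·(593/450) − (-17/15)² = 299/75.
p = (10·(593/450) − (-17/15)·(-14/15))/(299/75) = 909/299; q = (4·(-14/15) − (-17/15)·10)/(299/75) = 570/299.
At s = 10: ĝ = (909/299)·(1) + (570/299)·(1/10) = 42/13.

ĝ = 3.2308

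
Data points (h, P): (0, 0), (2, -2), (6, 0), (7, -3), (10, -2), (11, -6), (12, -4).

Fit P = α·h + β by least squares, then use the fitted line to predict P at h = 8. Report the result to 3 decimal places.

P̂ = -2.817

With design matrix X, XᵀX = [[454, 48]; [48, 7]] and XᵀP = [-159, -17]ᵀ.
det = 454·7 − 48² = 874.
α = ((-159)·7 − 48·(-17))/874 = -297/874; β = (454·(-17) − 48·(-159))/874 = -43/437.
At h = 8: P̂ = (-297/874)·(8) + (-43/437)·(1) = -1231/437.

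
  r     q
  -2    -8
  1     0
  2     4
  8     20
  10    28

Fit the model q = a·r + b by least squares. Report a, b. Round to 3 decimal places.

a = 2.944, b = -2.389

Compute the Gram sums: Σr·r = 173, Σr = 19, Σ1 = 5.
For Xᵀq: Σr·q = 464, Σq = 44.
Determinant 173·5 − 19² = 504.
a = (464·5 − 19·44)/504 = 53/18; b = (173·44 − 19·464)/504 = -43/18.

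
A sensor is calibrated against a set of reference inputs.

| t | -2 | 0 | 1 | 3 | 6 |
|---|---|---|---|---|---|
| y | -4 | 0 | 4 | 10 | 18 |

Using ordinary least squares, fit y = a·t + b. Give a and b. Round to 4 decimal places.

a = 2.8280, b = 1.0753

Normal-equation sums: Σt·t = 50, Σt = 8, Σ1 = 5.
Moment sums: Σt·y = 150, Σy = 28.
AᵀA·[a, b]ᵀ = Aᵀy becomes [[50, 8]; [8, 5]]·[a, b]ᵀ = [150, 28]ᵀ.
det = 50·5 − 8² = 186.
a = (150·5 − 8·28)/186 = 263/93; b = (50·28 − 8·150)/186 = 100/93.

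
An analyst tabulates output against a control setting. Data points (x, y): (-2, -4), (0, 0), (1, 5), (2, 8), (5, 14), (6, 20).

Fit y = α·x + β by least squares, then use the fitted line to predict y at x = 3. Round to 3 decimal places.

ŷ = 10.058

With design matrix A, AᵀA = [[70, 12]; [12, 6]] and Aᵀy = [219, 43]ᵀ.
Eliminating β: 6·(row 1) − 12·(row 2) gives 276·α = 6·219 − 12·43 = 798, so α = 133/46.
Then β = (43 − 12·(133/46))/6 = 191/138.
At x = 3: ŷ = (133/46)·(3) + (191/138)·(1) = 694/69.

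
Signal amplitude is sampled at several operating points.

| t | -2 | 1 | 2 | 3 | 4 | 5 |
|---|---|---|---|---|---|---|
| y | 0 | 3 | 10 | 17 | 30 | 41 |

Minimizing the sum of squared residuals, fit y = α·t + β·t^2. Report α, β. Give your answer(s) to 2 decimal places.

Normal-equation sums: Σt·t = 59, Σt·t^2 = 217, Σt^2·t^2 = 995.
For Xᵀy: Σt·y = 399, Σt^2·y = 1701.
XᵀX·[α, β]ᵀ = Xᵀy becomes [[59, 217]; [217, 995]]·[α, β]ᵀ = [399, 1701]ᵀ.
Determinant 59·995 − 217² = 11616.
α = (399·995 − 217·1701)/11616 = 581/242; β = (59·1701 − 217·399)/11616 = 287/242.

α = 2.40, β = 1.19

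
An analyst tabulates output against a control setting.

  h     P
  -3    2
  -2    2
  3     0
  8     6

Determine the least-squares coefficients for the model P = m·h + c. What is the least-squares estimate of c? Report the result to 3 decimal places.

The normal equations are: 86·m + 6·c = 38;  6·m + 4·c = 10.
Δ = 86·4 − 6² = 308.
m = (38·4 − 6·10)/308 = 23/77; c = (86·10 − 6·38)/308 = 158/77.

c = 2.052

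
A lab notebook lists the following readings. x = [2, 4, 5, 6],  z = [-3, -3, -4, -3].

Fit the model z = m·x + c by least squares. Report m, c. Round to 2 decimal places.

m = -0.09, c = -2.89

Compute the Gram sums: Σx·x = 81, Σx = 17, Σ1 = 4.
Moment sums: Σx·z = -56, Σz = -13.
AᵀA·[m, c]ᵀ = Aᵀz becomes [[81, 17]; [17, 4]]·[m, c]ᵀ = [-56, -13]ᵀ.
det = 81·4 − 17² = 35.
m = ((-56)·4 − 17·(-13))/35 = -3/35; c = (81·(-13) − 17·(-56))/35 = -101/35.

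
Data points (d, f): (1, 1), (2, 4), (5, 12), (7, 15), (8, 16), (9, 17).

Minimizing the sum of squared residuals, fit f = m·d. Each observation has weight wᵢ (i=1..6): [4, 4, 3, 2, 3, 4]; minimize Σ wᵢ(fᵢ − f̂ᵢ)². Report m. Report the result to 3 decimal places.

From the data, Σwᵢ·d·d = 709.
Right-hand side: Σwᵢ·d·f = 1422.
XᵀWX·[m]ᵀ = XᵀWf becomes [[709]]·[m]ᵀ = [1422]ᵀ.
m = 1422/709 = 2.00564.

m = 2.006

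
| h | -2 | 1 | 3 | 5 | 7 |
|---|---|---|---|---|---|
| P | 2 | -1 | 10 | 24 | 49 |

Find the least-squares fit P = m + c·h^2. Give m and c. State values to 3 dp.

m = -1.296, c = 1.028

Sums needed: Σ1 = 5, Σh^2 = 88, Σh^2·h^2 = 3124.
And ΣP = 84, Σh^2·P = 3098.
So MᵀM·[m, c]ᵀ = MᵀP: [[5, 88]; [88, 3124]]·[m, c]ᵀ = [84, 3098]ᵀ.
Δ = 5·3124 − 88² = 7876.
m = (84·3124 − 88·3098)/7876 = -232/179; c = (5·3098 − 88·84)/7876 = 4049/3938.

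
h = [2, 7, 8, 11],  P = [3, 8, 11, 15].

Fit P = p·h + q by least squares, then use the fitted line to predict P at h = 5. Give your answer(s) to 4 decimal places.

With design matrix M, MᵀM = [[238, 28]; [28, 4]] and MᵀP = [315, 37]ᵀ.
det = 238·4 − 28² = 168.
p = (315·4 − 28·37)/168 = 4/3; q = (238·37 − 28·315)/168 = -1/12.
At h = 5: P̂ = (4/3)·(5) + (-1/12)·(1) = 79/12.

P̂ = 6.5833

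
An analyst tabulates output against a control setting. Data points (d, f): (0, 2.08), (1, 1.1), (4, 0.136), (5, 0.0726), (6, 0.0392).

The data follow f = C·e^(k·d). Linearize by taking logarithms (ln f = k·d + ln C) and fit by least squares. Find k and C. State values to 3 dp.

k = -0.669, C = 2.088

Let Y = ln f. Fitting Y = k·d + ln C by least squares:
AᵀA = [[78.0000, 16.0000]; [16.0000, 5]], rhs = [-40.4335, -7.0293]ᵀ  (here Σd = 16.0000, Σ(d)² = 78.0000, Σln f = -7.0293, Σd·ln f = -40.4335).
Solving (det = 134.0000): k = -0.66939, ln C = 0.73621, so C = exp(0.73621) = 2.08800.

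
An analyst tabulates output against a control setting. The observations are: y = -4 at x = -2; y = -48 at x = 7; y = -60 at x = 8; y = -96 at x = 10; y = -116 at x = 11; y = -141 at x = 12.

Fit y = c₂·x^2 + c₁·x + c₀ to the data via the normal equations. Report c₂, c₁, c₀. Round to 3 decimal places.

c₂ = -0.997, c₁ = 0.281, c₀ = 0.459

Setting ∂/∂c₂ … = 0 gives: 51890·c₂ + 4906·c₁ + 482·c₀ = -50148;  4906·c₂ + 482·c₁ + 46·c₀ = -4736;  482·c₂ + 46·c₁ + 6·c₀ = -465.
Row-reducing yields c₂ = -177653/178140, c₁ = 50077/178140, c₀ = 6807/14845.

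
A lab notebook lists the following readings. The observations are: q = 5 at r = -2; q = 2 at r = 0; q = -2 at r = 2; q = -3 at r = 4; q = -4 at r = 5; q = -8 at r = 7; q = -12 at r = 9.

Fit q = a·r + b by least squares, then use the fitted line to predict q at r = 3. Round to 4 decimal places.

q̂ = -2.3057

Compute the Gram sums: Σr·r = 179, Σr = 25, Σ1 = 7.
And Σr·q = -210, Σq = -22.
Determinant 179·7 − 25² = 628.
a = ((-210)·7 − 25·(-22))/628 = -230/157; b = (179·(-22) − 25·(-210))/628 = 328/157.
At r = 3: q̂ = (-230/157)·(3) + (328/157)·(1) = -362/157.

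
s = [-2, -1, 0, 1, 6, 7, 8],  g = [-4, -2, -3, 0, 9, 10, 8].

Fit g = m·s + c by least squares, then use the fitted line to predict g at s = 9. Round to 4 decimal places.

ĝ = 11.6354

Normal-equation sums: Σs·s = 155, Σs = 19, Σ1 = 7.
Moment sums: Σs·g = 198, Σg = 18.
So MᵀM·[m, c]ᵀ = Mᵀg: [[155, 19]; [19, 7]]·[m, c]ᵀ = [198, 18]ᵀ.
Determinant 155·7 − 19² = 724.
m = (198·7 − 19·18)/724 = 261/181; c = (155·18 − 19·198)/724 = -243/181.
At s = 9: ĝ = (261/181)·(9) + (-243/181)·(1) = 2106/181.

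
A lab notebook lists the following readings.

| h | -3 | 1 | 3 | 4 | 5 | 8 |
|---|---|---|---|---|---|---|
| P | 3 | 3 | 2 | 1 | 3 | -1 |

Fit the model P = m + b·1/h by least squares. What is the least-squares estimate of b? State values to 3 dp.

Compute the Gram sums: Σ1 = 6, Σ1/h = 63/40, Σ1/h·1/h = 19301/14400.
And ΣP = 11, Σ1/h·P = 407/120.
So AᵀA·[m, b]ᵀ = AᵀP: [[6, 63/40]; [63/40, 19301/14400]]·[m, b]ᵀ = [11, 407/120]ᵀ.
Determinant 6·(19301/14400) − (63/40)² = 5339/960.
m = (11·(19301/14400) − (63/40)·(407/120))/(5339/960) = 135388/80085; b = (6·(407/120) − (63/40)·11)/(5339/960) = 2904/5339.

b = 0.544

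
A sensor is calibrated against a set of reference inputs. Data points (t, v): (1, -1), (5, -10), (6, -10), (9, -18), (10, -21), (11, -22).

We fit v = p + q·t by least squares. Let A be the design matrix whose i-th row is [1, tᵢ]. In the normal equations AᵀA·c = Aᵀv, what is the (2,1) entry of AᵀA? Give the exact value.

Row 2 ↔ basis t, column 1 ↔ basis 1, so (AᵀA)_{2,1} = Σᵢ t = (1)·(1) + (5)·(1) + (6)·(1) + (9)·(1) + (10)·(1) + (11)·(1) = 42.

42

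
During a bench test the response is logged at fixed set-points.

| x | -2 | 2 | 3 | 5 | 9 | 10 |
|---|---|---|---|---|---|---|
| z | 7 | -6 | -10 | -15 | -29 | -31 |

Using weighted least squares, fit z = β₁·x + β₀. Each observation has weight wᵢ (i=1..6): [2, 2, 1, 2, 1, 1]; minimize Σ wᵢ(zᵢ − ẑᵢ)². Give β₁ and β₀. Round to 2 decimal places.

Sums needed: Σwᵢ·x·x = 256, Σwᵢ·x = 32, Σwᵢ·1 = 9.
Moment sums: Σwᵢ·x·z = -803, Σwᵢ·z = -98.
det = 256·9 − 32² = 1280.
β₁ = ((-803)·9 − 32·(-98))/1280 = -4091/1280; β₀ = (256·(-98) − 32·(-803))/1280 = 19/40.

β₁ = -3.20, β₀ = 0.48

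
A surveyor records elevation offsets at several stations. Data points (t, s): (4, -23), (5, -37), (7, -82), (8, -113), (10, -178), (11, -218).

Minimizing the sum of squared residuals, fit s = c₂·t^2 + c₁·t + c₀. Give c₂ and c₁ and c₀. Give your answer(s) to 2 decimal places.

c₂ = -1.92, c₁ = 0.74, c₀ = 5.77

Setting ∂/∂c₂ … = 0 gives: 32019·c₂ + 3375·c₁ + 375·c₀ = -56721;  3375·c₂ + 375·c₁ + 45·c₀ = -5933;  375·c₂ + 45·c₁ + 6·c₀ = -651.
(Σt^2·t^2 = 32019, Σt^2·t = 3375, Σt^2 = 375, Σt·t = 375, Σt = 45, Σ1 = 6, Σt^2·s = -56721, Σt·s = -5933, Σs = -651.)
Row-reducing yields c₂ = -23/12, c₁ = 221/300, c₀ = 173/30.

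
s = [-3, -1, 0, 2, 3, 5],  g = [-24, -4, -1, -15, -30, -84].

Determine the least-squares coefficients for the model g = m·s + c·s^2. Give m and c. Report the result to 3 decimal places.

Entries of MᵀM: Σs·s = 48, Σs·s^2 = 132, Σs^2·s^2 = 804.
Moment sums: Σs·g = -464, Σs^2·g = -2650.
So MᵀM·[m, c]ᵀ = Mᵀg: [[48, 132]; [132, 804]]·[m, c]ᵀ = [-464, -2650]ᵀ.
Δ = 48·804 − 132² = 21168.
m = ((-464)·804 − 132·(-2650))/21168 = -323/294; c = (48·(-2650) − 132·(-464))/21168 = -458/147.

m = -1.099, c = -3.116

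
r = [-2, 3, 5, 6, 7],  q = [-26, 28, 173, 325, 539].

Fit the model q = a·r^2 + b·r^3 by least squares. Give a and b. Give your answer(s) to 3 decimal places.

Forming MᵀM = [[4419, 27919]; [27919, 180723]] and Mᵀq = [42584, 277666]ᵀ gives MᵀM·[a, b]ᵀ = Mᵀq.
Δ = 4419·180723 − 27919² = 19144376.
a = (42584·180723 − 27919·277666)/19144376 = -28124411/9572188; b = (4419·277666 − 27919·42584)/19144376 = 19051679/9572188.

a = -2.938, b = 1.990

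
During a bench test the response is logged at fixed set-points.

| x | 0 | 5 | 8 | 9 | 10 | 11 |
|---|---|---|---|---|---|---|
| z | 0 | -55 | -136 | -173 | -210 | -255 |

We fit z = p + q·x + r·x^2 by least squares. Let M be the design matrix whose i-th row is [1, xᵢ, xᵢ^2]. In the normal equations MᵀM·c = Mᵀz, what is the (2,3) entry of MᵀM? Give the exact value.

3697

Row 2 ↔ basis x, column 3 ↔ basis x^2, so (MᵀM)_{2,3} = Σᵢ (x)·(x^2) = (0)·(0) + (5)·(25) + (8)·(64) + (9)·(81) + (10)·(100) + (11)·(121) = 3697.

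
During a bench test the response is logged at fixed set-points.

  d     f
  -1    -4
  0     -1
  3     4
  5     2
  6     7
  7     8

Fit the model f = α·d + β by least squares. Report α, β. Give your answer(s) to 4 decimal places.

With design matrix A, AᵀA = [[120, 20]; [20, 6]] and Aᵀf = [124, 16]ᵀ.
det = 120·6 − 20² = 320.
α = (124·6 − 20·16)/320 = 53/40; β = (120·16 − 20·124)/320 = -7/4.

α = 1.3250, β = -1.7500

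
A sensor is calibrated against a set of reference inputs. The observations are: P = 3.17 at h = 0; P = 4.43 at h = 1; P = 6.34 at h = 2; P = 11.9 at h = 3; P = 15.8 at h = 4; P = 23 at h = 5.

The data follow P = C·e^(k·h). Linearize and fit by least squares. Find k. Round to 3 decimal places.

Taking logs, ln P = k·h + ln C, so regress ln P on h.
Σh = 15.0000, Σ(h)² = 55.0000, Σln P = 12.8611, Σh·ln P = 39.3293.
Normal system: [[55.0000, 15.0000]; [15.0000, 6]]·[k, ln C]ᵀ = [39.3293, 12.8611]ᵀ.
Δ = 55.0000·6 − (15.0000)² = 105.0000; k = (39.3293·6 − 15.0000·12.8611)/105.0000 = 0.41009, ln C = (55.0000·12.8611 − 15.0000·39.3293)/105.0000 = 1.11827.

k = 0.410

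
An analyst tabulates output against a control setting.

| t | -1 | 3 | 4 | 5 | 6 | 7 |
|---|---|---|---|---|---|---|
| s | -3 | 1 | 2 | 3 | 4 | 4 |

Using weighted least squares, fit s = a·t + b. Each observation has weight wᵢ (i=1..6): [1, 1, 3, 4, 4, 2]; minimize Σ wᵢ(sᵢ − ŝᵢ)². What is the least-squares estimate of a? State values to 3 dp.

Compute the Gram sums: Σwᵢ·t·t = 400, Σwᵢ·t = 72, Σwᵢ·1 = 15.
And Σwᵢ·t·s = 242, Σwᵢ·s = 40.
AᵀWA·[a, b]ᵀ = AᵀWs becomes [[400, 72]; [72, 15]]·[a, b]ᵀ = [242, 40]ᵀ.
Determinant 400·15 − 72² = 816.
a = (242·15 − 72·40)/816 = 125/136; b = (400·40 − 72·242)/816 = -89/51.

a = 0.919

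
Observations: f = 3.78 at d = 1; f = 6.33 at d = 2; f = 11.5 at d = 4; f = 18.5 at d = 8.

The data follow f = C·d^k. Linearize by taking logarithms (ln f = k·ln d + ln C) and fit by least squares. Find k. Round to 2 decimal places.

k = 0.77

Taking logs, ln f = k·ln d + ln C, so regress ln f on ln d.
XᵀX = [[6.7263, 4.1589]; [4.1589, 4]], rhs = [10.7322, 8.5351]ᵀ  (here Σln d = 4.1589, Σ(ln d)² = 6.7263, Σln f = 8.5351, Σln d·ln f = 10.7322).
Δ = 6.7263·4 − (4.1589)² = 9.6091; k = (10.7322·4 − 4.1589·8.5351)/9.6091 = 0.77346, ln C = (6.7263·8.5351 − 4.1589·10.7322)/9.6091 = 1.32961.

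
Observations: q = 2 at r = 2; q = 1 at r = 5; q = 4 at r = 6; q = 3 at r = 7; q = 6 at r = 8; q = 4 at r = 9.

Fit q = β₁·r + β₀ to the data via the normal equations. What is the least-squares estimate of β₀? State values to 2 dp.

The normal equations are: 259·β₁ + 37·β₀ = 138;  37·β₁ + 6·β₀ = 20.
Eliminating β₀: 6·(row 1) − 37·(row 2) gives 185·β₁ = 6·138 − 37·20 = 88, so β₁ = 88/185.
Then β₀ = (20 − 37·(88/185))/6 = 2/5.

β₀ = 0.40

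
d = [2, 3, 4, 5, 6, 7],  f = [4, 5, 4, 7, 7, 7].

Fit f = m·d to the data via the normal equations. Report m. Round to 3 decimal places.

m = 1.187

Normal-equation sums: Σd·d = 139.
And Σd·f = 165.
So XᵀX·[m]ᵀ = Xᵀf: [[139]]·[m]ᵀ = [165]ᵀ.
m = 165/139 = 1.18705.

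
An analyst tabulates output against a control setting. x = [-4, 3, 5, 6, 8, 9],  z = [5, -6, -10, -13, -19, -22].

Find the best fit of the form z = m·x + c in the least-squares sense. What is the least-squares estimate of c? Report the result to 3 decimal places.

c = -1.648

Sums needed: Σx·x = 231, Σx = 27, Σ1 = 6.
Moment sums: Σx·z = -516, Σz = -65.
MᵀM·[m, c]ᵀ = Mᵀz becomes [[231, 27]; [27, 6]]·[m, c]ᵀ = [-516, -65]ᵀ.
det = 231·6 − 27² = 657.
m = ((-516)·6 − 27·(-65))/657 = -149/73; c = (231·(-65) − 27·(-516))/657 = -361/219.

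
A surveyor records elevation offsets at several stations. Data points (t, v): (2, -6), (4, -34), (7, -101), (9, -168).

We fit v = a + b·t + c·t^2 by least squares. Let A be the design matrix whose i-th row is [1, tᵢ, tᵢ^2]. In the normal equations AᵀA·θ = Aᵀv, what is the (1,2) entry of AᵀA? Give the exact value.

Row 1 ↔ basis 1, column 2 ↔ basis t, so (AᵀA)_{1,2} = Σᵢ t = (1)·(2) + (1)·(4) + (1)·(7) + (1)·(9) = 22.

22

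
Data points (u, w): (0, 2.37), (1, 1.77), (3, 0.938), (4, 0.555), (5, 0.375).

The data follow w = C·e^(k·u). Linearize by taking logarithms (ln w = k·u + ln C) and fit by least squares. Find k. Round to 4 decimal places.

k = -0.3698

Taking logs, ln w = k·u + ln C, so regress ln w on u.
Σu = 13.0000, Σ(u)² = 51.0000, Σln w = -0.1998, Σu·ln w = -6.8803.
Equations: 51.0000·k + 13.0000·ln C = -6.8803;  13.0000·k + 5·ln C = -0.1998.
Solving (det = 86.0000): k = -0.36982, ln C = 0.92159.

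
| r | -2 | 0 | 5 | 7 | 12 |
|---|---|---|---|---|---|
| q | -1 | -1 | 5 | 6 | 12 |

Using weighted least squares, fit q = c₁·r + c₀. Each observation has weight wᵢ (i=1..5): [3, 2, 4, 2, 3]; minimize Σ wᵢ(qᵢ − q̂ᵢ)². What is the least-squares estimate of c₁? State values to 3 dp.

Compute the Gram sums: Σwᵢ·r·r = 642, Σwᵢ·r = 64, Σwᵢ·1 = 14.
Moment sums: Σwᵢ·r·q = 622, Σwᵢ·q = 63.
So MᵀWM·[c₁, c₀]ᵀ = MᵀWq: [[642, 64]; [64, 14]]·[c₁, c₀]ᵀ = [622, 63]ᵀ.
Δ = 642·14 − 64² = 4892.
c₁ = (622·14 − 64·63)/4892 = 1169/1223; c₀ = (642·63 − 64·622)/4892 = 319/2446.

c₁ = 0.956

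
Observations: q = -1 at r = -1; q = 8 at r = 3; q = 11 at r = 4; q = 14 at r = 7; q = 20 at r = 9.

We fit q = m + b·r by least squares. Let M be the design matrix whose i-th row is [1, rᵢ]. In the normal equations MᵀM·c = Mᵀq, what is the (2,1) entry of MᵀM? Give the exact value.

Row 2 ↔ basis r, column 1 ↔ basis 1, so (MᵀM)_{2,1} = Σᵢ r = (-1)·(1) + (3)·(1) + (4)·(1) + (7)·(1) + (9)·(1) = 22.

22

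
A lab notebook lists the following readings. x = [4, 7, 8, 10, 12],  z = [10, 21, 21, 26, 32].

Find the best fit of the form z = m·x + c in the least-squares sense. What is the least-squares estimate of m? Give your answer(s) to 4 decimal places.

m = 2.6359

Forming AᵀA = [[373, 41]; [41, 5]] and Aᵀz = [999, 110]ᵀ gives AᵀA·[m, c]ᵀ = Aᵀz.
Determinant 373·5 − 41² = 184.
m = (999·5 − 41·110)/184 = 485/184; c = (373·110 − 41·999)/184 = 71/184.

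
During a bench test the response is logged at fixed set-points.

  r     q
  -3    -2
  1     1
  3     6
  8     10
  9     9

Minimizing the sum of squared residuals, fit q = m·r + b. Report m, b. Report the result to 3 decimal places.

With design matrix X, XᵀX = [[164, 18]; [18, 5]] and Xᵀq = [186, 24]ᵀ.
det = 164·5 − 18² = 496.
m = (186·5 − 18·24)/496 = 249/248; b = (164·24 − 18·186)/496 = 147/124.

m = 1.004, b = 1.185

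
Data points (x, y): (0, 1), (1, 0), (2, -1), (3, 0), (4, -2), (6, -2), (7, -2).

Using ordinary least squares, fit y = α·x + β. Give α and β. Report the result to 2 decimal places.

Setting ∂/∂α … = 0 gives: 115·α + 23·β = -36;  23·α + 7·β = -6.
Eliminating β: 7·(row 1) − 23·(row 2) gives 276·α = 7·(-36) − 23·(-6) = -114, so α = -19/46.
Then β = ((-6) − 23·(-19/46))/7 = 1/2.

α = -0.41, β = 0.50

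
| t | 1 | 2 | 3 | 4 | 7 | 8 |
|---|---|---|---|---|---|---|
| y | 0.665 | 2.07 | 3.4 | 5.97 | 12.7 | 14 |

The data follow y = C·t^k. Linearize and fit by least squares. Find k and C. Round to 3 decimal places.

Linearized form: ln y = k·ln t + ln C. From the 6 transformed points,
Σln t = 7.2034, Σ(ln t)² = 11.7199, Σln y = 8.5108, Σln t·ln y = 14.7592.
Normal system: [[11.7199, 7.2034]; [7.2034, 6]]·[k, ln C]ᵀ = [14.7592, 8.5108]ᵀ.
Slope k = (n·Σln t·ln y − Σln t·Σln y)/(n·Σ(ln t)² − (Σln t)²) = (6·14.7592 − 7.2034·8.5108)/18.4301 = 1.47849; ln C = (Σln y − k·Σln t)/n = -0.35657, so C = exp(-0.35657) = 0.70007.

k = 1.478, C = 0.700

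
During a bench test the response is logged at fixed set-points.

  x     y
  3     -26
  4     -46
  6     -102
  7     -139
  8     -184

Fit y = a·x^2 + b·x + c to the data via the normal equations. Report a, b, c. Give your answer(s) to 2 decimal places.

a = -3.12, b = 2.90, c = -6.99

AᵀA·[a, b, c]ᵀ = Aᵀy reads: 8130·a + 1162·b + 174·c = -23229;  1162·a + 174·b + 28·c = -3319;  174·a + 28·b + 5·c = -497.
(Σx^2·x^2 = 8130, Σx^2·x = 1162, Σx^2 = 174, Σx·x = 174, Σx = 28, Σ1 = 5, Σx^2·y = -23229, Σx·y = -3319, Σy = -497.)
Solving the 3×3 system (Gaussian elimination) gives a = -1923/616, b = 255/88, c = -2153/308.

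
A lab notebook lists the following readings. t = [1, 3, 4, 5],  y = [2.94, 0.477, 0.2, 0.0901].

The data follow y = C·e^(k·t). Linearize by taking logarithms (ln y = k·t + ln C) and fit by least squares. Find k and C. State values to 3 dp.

Let Y = ln y. Fitting Y = k·t + ln C by least squares:
Σt = 13.0000, Σ(t)² = 51.0000, Σln y = -3.6781, Σt·ln y = -19.6142.
Equations: 51.0000·k + 13.0000·ln C = -19.6142;  13.0000·k + 4·ln C = -3.6781.
Δ = 51.0000·4 − (13.0000)² = 35.0000; k = (-19.6142·4 − 13.0000·-3.6781)/35.0000 = -0.87547, ln C = (51.0000·-3.6781 − 13.0000·-19.6142)/35.0000 = 1.92577, so C = exp(1.92577) = 6.86041.

k = -0.875, C = 6.860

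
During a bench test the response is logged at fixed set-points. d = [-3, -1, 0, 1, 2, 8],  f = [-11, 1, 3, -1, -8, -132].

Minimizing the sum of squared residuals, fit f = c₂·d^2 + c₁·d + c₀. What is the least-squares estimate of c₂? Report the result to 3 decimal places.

c₂ = -1.936

The normal equations are: 4195·c₂ + 493·c₁ + 79·c₀ = -8579;  493·c₂ + 79·c₁ + 7·c₀ = -1041;  79·c₂ + 7·c₁ + 6·c₀ = -148.
(Σd^2·d^2 = 4195, Σd^2·d = 493, Σd^2 = 79, Σd·d = 79, Σd = 7, Σ1 = 6, Σd^2·f = -8579, Σd·f = -1041, Σf = -148.)
Inverting the 3×3 Gram matrix, [c₂, c₁, c₀]ᵀ = [-14591/7536, -49073/37680, 14731/6280]ᵀ.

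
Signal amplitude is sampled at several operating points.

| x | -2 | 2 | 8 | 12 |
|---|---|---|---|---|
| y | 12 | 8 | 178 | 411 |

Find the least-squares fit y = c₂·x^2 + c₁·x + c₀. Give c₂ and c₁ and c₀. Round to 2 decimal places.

AᵀA·[c₂, c₁, c₀]ᵀ = Aᵀy reads: 24864·c₂ + 2240·c₁ + 216·c₀ = 70656;  2240·c₂ + 216·c₁ + 20·c₀ = 6348;  216·c₂ + 20·c₁ + 4·c₀ = 609.
Solving the 3×3 system (Gaussian elimination) gives c₂ = 237/80, c₁ = -267/232, c₀ = -1143/580.

c₂ = 2.96, c₁ = -1.15, c₀ = -1.97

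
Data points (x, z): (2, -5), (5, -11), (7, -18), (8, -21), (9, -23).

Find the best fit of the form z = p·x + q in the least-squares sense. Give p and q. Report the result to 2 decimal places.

Normal-equation sums: Σx·x = 223, Σx = 31, Σ1 = 5.
And Σx·z = -566, Σz = -78.
So AᵀA·[p, q]ᵀ = Aᵀz: [[223, 31]; [31, 5]]·[p, q]ᵀ = [-566, -78]ᵀ.
Δ = 223·5 − 31² = 154.
p = ((-566)·5 − 31·(-78))/154 = -206/77; q = (223·(-78) − 31·(-566))/154 = 76/77.

p = -2.68, q = 0.99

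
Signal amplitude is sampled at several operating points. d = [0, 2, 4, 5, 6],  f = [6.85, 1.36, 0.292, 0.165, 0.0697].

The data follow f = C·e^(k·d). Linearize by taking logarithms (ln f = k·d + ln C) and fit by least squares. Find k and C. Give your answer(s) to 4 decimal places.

k = -0.7552, C = 6.5183

With ln fᵢ as the transformed response and dᵢ as the regressor:
Over the data: Σd = 17.0000, Σ(d)² = 81.0000, Σln f = -3.4646, Σd·ln f = -29.2994.
Normal system: [[81.0000, 17.0000]; [17.0000, 5]]·[k, ln C]ᵀ = [-29.2994, -3.4646]ᵀ.
Slope k = (n·Σd·ln f − Σd·Σln f)/(n·Σ(d)² − (Σd)²) = (5·-29.2994 − 17.0000·-3.4646)/116.0000 = -0.75516; ln C = (Σln f − k·Σd)/n = 1.87461, so C = exp(1.87461) = 6.51828.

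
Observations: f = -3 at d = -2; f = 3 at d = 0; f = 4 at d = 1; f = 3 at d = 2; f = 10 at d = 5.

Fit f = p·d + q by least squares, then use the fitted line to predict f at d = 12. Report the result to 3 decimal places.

XᵀX·[p, q]ᵀ = Xᵀf reads: 34·p + 6·q = 66;  6·p + 5·q = 17.
(Σd·d = 34, Σd = 6, Σ1 = 5, Σd·f = 66, Σf = 17.)
Eliminating q: 5·(row 1) − 6·(row 2) gives 134·p = 5·66 − 6·17 = 228, so p = 114/67.
Then q = (17 − 6·(114/67))/5 = 91/67.
At d = 12: f̂ = (114/67)·(12) + (91/67)·(1) = 1459/67.

f̂ = 21.776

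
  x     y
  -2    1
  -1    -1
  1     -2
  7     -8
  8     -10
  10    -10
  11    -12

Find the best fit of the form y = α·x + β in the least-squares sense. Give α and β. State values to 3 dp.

α = -0.955, β = -1.361

Entries of MᵀM: Σx·x = 340, Σx = 34, Σ1 = 7.
For Mᵀy: Σx·y = -371, Σy = -42.
So MᵀM·[α, β]ᵀ = Mᵀy: [[340, 34]; [34, 7]]·[α, β]ᵀ = [-371, -42]ᵀ.
Δ = 340·7 − 34² = 1224.
α = ((-371)·7 − 34·(-42))/1224 = -1169/1224; β = (340·(-42) − 34·(-371))/1224 = -49/36.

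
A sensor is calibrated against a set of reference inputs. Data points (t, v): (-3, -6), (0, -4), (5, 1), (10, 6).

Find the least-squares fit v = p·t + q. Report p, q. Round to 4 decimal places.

The normal system AᵀA·[p, q]ᵀ = Aᵀv is [[134, 12]; [12, 4]]·[p, q]ᵀ = [83, -3]ᵀ.
Eliminating q: 4·(row 1) − 12·(row 2) gives 392·p = 4·83 − 12·(-3) = 368, so p = 46/49.
Then q = ((-3) − 12·(46/49))/4 = -699/196.

p = 0.9388, q = -3.5663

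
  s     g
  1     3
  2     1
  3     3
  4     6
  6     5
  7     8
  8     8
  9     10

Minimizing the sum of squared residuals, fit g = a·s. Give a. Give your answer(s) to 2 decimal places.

The normal equations are: 260·a = 278.
a = 278/260 = 1.06923.

a = 1.07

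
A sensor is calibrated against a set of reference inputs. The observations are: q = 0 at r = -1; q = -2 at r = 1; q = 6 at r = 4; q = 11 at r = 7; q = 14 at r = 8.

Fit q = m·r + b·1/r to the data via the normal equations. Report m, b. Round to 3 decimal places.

m = 1.715, b = -2.743

MᵀM·[m, b]ᵀ = Mᵀq reads: 131·m + 5·b = 211;  5·m + (6581/3136)·b = 79/28.
(Σr·r = 131, Σr·1/r = 5, Σ1/r·1/r = 6581/3136, Σr·q = 211, Σ1/r·q = 79/28.)
det = 131·(6581/3136) − 5² = 783711/3136.
m = (211·(6581/3136) − 5·(79/28))/(783711/3136) = 448117/261237; b = (131·(79/28) − 5·211)/(783711/3136) = -716464/261237.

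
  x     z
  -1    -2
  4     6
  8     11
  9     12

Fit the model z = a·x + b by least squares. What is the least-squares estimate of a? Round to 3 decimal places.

a = 1.403

Entries of MᵀM: Σx·x = 162, Σx = 20, Σ1 = 4.
And Σx·z = 222, Σz = 27.
So MᵀM·[a, b]ᵀ = Mᵀz: [[162, 20]; [20, 4]]·[a, b]ᵀ = [222, 27]ᵀ.
Δ = 162·4 − 20² = 248.
a = (222·4 − 20·27)/248 = 87/62; b = (162·27 − 20·222)/248 = -33/124.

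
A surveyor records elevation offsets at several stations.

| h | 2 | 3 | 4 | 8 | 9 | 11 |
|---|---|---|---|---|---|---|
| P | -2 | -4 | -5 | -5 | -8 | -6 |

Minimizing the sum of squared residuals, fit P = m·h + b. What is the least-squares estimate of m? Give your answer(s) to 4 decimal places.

m = -0.4339

The normal equations are: 295·m + 37·b = -214;  37·m + 6·b = -30.
(Σh·h = 295, Σh = 37, Σ1 = 6, Σh·P = -214, ΣP = -30.)
Eliminating b: 6·(row 1) − 37·(row 2) gives 401·m = 6·(-214) − 37·(-30) = -174, so m = -174/401.
Then b = ((-30) − 37·(-174/401))/6 = -932/401.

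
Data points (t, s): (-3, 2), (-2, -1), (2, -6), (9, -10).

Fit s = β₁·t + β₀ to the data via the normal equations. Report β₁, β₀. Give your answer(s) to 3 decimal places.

Entries of AᵀA: Σt·t = 98, Σt = 6, Σ1 = 4.
And Σt·s = -106, Σs = -15.
Normal equations: [[98, 6]; [6, 4]]·[β₁, β₀]ᵀ = [-106, -15]ᵀ.
det = 98·4 − 6² = 356.
β₁ = ((-106)·4 − 6·(-15))/356 = -167/178; β₀ = (98·(-15) − 6·(-106))/356 = -417/178.

β₁ = -0.938, β₀ = -2.343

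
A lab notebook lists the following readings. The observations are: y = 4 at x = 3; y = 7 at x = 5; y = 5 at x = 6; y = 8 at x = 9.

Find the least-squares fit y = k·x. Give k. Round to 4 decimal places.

Normal-equation sums: Σx·x = 151.
Right-hand side: Σx·y = 149.
So AᵀA·[k]ᵀ = Aᵀy: [[151]]·[k]ᵀ = [149]ᵀ.
Hence k = 149 / 151 ≈ 0.986755.

k = 0.9868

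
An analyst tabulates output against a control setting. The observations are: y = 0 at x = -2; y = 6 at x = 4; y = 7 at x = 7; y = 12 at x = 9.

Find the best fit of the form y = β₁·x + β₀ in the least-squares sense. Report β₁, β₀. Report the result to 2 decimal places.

β₁ = 0.99, β₀ = 1.78

Sums needed: Σx·x = 150, Σx = 18, Σ1 = 4.
Right-hand side: Σx·y = 181, Σy = 25.
AᵀA·[β₁, β₀]ᵀ = Aᵀy becomes [[150, 18]; [18, 4]]·[β₁, β₀]ᵀ = [181, 25]ᵀ.
det = 150·4 − 18² = 276.
β₁ = (181·4 − 18·25)/276 = 137/138; β₀ = (150·25 − 18·181)/276 = 41/23.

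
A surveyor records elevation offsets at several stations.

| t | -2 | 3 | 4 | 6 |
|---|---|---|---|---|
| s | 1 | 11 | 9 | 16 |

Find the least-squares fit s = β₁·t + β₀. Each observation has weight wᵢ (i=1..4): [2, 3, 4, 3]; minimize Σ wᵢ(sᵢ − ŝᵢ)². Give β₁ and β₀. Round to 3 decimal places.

β₁ = 1.748, β₀ = 4.237

Compute the Gram sums: Σwᵢ·t·t = 207, Σwᵢ·t = 39, Σwᵢ·1 = 12.
And Σwᵢ·t·s = 527, Σwᵢ·s = 119.
Normal equations: [[207, 39]; [39, 12]]·[β₁, β₀]ᵀ = [527, 119]ᵀ.
det = 207·12 − 39² = 963.
β₁ = (527·12 − 39·119)/963 = 187/107; β₀ = (207·119 − 39·527)/963 = 1360/321.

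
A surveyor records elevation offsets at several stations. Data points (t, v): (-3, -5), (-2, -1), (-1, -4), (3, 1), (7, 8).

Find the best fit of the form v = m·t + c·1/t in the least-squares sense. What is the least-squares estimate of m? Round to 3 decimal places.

With design matrix X, XᵀX = [[72, 5]; [5, 2633/1764]] and Xᵀv = [80, 107/14]ᵀ.
Determinant 72·(2633/1764) − 5² = 4041/49.
m = (80·(2633/1764) − 5·(107/14))/(4041/49) = 71615/72738; c = (72·(107/14) − 5·80)/(4041/49) = 7364/4041.

m = 0.985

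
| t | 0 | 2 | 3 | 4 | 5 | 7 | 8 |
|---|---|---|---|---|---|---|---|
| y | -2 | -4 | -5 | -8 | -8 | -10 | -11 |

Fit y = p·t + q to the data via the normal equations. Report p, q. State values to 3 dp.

Sums needed: Σt·t = 167, Σt = 29, Σ1 = 7.
Right-hand side: Σt·y = -253, Σy = -48.
Eliminating q: 7·(row 1) − 29·(row 2) gives 328·p = 7·(-253) − 29·(-48) = -379, so p = -379/328.
Then q = ((-48) − 29·(-379/328))/7 = -679/328.

p = -1.155, q = -2.070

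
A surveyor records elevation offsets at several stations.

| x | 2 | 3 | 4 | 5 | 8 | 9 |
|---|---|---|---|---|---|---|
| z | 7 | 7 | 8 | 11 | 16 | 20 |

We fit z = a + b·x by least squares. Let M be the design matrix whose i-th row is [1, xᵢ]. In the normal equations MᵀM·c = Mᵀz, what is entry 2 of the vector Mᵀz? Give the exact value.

430

Entry 2 ↔ basis x, so (Mᵀz)_{2} = Σᵢ (x)·zᵢ = (2)·(7) + (3)·(7) + (4)·(8) + (5)·(11) + (8)·(16) + (9)·(20) = 430.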